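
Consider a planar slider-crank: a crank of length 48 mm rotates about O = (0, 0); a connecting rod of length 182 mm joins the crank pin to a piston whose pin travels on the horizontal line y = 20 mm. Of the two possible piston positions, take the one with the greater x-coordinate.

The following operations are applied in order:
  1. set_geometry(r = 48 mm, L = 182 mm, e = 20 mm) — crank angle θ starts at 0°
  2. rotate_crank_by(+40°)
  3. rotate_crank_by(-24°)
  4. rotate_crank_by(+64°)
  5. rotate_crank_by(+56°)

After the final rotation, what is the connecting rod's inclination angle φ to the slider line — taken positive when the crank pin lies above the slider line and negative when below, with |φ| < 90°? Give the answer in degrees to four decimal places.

4.2045

set_geometry: r = 48 mm, L = 182 mm, e = 20 mm; θ ← 0°
rotate_crank_by(+40°): θ ← 0° +40° = 40°
rotate_crank_by(-24°): θ ← 40° -24° = 16°
rotate_crank_by(+64°): θ ← 16° +64° = 80°
rotate_crank_by(+56°): θ ← 80° +56° = 136°
crank pin P = (r cos θ, r sin θ) = (-34.528310, 33.343602)
h = r sin θ − e = 33.343602 − 20 = 13.343602
sin φ = h / L = 13.343602 / 182 = 0.07331649
φ = arcsin(0.07331649) = 4.204498°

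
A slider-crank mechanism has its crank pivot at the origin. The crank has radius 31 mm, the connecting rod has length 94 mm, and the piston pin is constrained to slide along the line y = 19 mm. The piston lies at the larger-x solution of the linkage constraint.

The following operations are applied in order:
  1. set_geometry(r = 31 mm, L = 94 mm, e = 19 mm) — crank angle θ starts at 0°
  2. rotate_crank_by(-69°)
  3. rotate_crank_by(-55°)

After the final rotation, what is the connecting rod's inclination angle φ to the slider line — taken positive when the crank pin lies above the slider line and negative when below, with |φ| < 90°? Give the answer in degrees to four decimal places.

set_geometry: r = 31 mm, L = 94 mm, e = 19 mm; θ ← 0°
rotate_crank_by(-69°): θ ← 0° -69° = -69°
rotate_crank_by(-55°): θ ← -69° -55° = -124°
crank pin P = (r cos θ, r sin θ) = (-17.334980, -25.700165)
h = r sin θ − e = -25.700165 − 19 = -44.700165
sin φ = h / L = -44.700165 / 94 = -0.47553367
φ = arcsin(-0.47553367) = -28.394103°

-28.3941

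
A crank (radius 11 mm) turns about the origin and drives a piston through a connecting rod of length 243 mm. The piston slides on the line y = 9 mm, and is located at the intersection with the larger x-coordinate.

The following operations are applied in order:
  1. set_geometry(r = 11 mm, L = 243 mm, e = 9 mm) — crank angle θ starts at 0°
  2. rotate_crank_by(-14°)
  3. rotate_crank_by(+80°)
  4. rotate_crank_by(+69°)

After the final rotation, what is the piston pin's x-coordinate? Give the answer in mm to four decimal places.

235.2188

set_geometry: r = 11 mm, L = 243 mm, e = 9 mm; θ ← 0°
rotate_crank_by(-14°): θ ← 0° -14° = -14°
rotate_crank_by(+80°): θ ← -14° +80° = 66°
rotate_crank_by(+69°): θ ← 66° +69° = 135°
crank pin P = (r cos θ, r sin θ) = (-7.778175, 7.778175)
h = r sin θ − e = 7.778175 − 9 = -1.221825
x = r cos θ + √(L² − h²) = -7.778175 + √(59049.0 − 1.4929) = -7.778175 + 242.996928 = 235.218754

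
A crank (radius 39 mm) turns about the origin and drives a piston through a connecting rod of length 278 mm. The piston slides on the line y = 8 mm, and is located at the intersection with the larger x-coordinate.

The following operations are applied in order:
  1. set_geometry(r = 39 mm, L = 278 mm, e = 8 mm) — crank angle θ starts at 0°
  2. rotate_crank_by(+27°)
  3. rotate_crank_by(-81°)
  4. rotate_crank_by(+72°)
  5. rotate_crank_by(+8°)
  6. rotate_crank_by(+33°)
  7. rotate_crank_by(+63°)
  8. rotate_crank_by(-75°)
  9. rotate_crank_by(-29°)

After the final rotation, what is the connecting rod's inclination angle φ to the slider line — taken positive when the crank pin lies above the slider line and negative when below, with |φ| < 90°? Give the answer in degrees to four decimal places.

set_geometry: r = 39 mm, L = 278 mm, e = 8 mm; θ ← 0°
rotate_crank_by(+27°): θ ← 0° +27° = 27°
rotate_crank_by(-81°): θ ← 27° -81° = -54°
rotate_crank_by(+72°): θ ← -54° +72° = 18°
rotate_crank_by(+8°): θ ← 18° +8° = 26°
rotate_crank_by(+33°): θ ← 26° +33° = 59°
rotate_crank_by(+63°): θ ← 59° +63° = 122°
rotate_crank_by(-75°): θ ← 122° -75° = 47°
rotate_crank_by(-29°): θ ← 47° -29° = 18°
crank pin P = (r cos θ, r sin θ) = (37.091204, 12.051663)
h = r sin θ − e = 12.051663 − 8 = 4.051663
sin φ = h / L = 4.051663 / 278 = 0.01457433
φ = arcsin(0.01457433) = 0.835077°

0.8351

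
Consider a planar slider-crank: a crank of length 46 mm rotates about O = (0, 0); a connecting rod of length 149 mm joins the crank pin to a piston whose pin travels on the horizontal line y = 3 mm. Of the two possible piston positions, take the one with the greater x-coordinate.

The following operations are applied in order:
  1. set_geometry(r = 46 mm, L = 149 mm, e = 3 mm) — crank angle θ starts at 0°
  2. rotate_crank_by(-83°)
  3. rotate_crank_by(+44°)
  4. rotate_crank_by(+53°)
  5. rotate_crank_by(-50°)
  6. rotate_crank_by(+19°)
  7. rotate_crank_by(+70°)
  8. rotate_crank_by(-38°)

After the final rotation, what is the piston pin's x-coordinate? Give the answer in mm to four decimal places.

set_geometry: r = 46 mm, L = 149 mm, e = 3 mm; θ ← 0°
rotate_crank_by(-83°): θ ← 0° -83° = -83°
rotate_crank_by(+44°): θ ← -83° +44° = -39°
rotate_crank_by(+53°): θ ← -39° +53° = 14°
rotate_crank_by(-50°): θ ← 14° -50° = -36°
rotate_crank_by(+19°): θ ← -36° +19° = -17°
rotate_crank_by(+70°): θ ← -17° +70° = 53°
rotate_crank_by(-38°): θ ← 53° -38° = 15°
crank pin P = (r cos θ, r sin θ) = (44.432588, 11.905676)
h = r sin θ − e = 11.905676 − 3 = 8.905676
x = r cos θ + √(L² − h²) = 44.432588 + √(22201.0 − 79.3111) = 44.432588 + 148.733617 = 193.166205

193.1662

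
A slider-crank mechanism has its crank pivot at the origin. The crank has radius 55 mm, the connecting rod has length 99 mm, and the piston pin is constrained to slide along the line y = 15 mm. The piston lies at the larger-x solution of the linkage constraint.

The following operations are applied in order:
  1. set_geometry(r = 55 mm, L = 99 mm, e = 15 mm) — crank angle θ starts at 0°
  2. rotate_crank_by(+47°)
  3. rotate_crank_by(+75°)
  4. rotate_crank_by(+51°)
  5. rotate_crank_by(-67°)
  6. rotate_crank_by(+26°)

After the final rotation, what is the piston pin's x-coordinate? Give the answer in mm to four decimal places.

set_geometry: r = 55 mm, L = 99 mm, e = 15 mm; θ ← 0°
rotate_crank_by(+47°): θ ← 0° +47° = 47°
rotate_crank_by(+75°): θ ← 47° +75° = 122°
rotate_crank_by(+51°): θ ← 122° +51° = 173°
rotate_crank_by(-67°): θ ← 173° -67° = 106°
rotate_crank_by(+26°): θ ← 106° +26° = 132°
crank pin P = (r cos θ, r sin θ) = (-36.802183, 40.872965)
h = r sin θ − e = 40.872965 − 15 = 25.872965
x = r cos θ + √(L² − h²) = -36.802183 + √(9801.0 − 669.4103) = -36.802183 + 95.559352 = 58.757168

58.7572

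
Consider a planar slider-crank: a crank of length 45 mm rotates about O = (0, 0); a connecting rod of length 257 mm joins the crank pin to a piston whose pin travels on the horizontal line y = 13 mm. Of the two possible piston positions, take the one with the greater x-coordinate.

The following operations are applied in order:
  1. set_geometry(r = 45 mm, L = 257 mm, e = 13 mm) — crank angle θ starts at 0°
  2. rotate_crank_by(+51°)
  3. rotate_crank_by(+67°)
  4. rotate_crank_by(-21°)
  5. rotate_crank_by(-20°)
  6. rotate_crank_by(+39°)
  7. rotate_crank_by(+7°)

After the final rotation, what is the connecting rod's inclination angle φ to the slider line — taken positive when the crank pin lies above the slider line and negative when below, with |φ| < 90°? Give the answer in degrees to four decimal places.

set_geometry: r = 45 mm, L = 257 mm, e = 13 mm; θ ← 0°
rotate_crank_by(+51°): θ ← 0° +51° = 51°
rotate_crank_by(+67°): θ ← 51° +67° = 118°
rotate_crank_by(-21°): θ ← 118° -21° = 97°
rotate_crank_by(-20°): θ ← 97° -20° = 77°
rotate_crank_by(+39°): θ ← 77° +39° = 116°
rotate_crank_by(+7°): θ ← 116° +7° = 123°
crank pin P = (r cos θ, r sin θ) = (-24.508757, 37.740176)
h = r sin θ − e = 37.740176 − 13 = 24.740176
sin φ = h / L = 24.740176 / 257 = 0.09626527
φ = arcsin(0.09626527) = 5.524149°

5.5241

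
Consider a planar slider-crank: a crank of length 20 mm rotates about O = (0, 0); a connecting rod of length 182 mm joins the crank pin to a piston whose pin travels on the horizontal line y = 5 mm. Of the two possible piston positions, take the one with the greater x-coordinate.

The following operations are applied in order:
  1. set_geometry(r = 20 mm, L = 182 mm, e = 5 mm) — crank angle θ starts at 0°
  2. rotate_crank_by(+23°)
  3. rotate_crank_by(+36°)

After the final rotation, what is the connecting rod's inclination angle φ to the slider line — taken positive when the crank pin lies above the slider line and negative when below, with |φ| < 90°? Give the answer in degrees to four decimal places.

set_geometry: r = 20 mm, L = 182 mm, e = 5 mm; θ ← 0°
rotate_crank_by(+23°): θ ← 0° +23° = 23°
rotate_crank_by(+36°): θ ← 23° +36° = 59°
crank pin P = (r cos θ, r sin θ) = (10.300761, 17.143346)
h = r sin θ − e = 17.143346 − 5 = 12.143346
sin φ = h / L = 12.143346 / 182 = 0.06672168
φ = arcsin(0.06672168) = 3.825713°

3.8257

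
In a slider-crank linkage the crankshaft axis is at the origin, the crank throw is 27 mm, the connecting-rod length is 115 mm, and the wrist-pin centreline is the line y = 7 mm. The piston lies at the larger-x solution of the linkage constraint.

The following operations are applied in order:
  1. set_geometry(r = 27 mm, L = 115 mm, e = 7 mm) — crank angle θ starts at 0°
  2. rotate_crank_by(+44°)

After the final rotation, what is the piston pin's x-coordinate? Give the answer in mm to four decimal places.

set_geometry: r = 27 mm, L = 115 mm, e = 7 mm; θ ← 0°
rotate_crank_by(+44°): θ ← 0° +44° = 44°
crank pin P = (r cos θ, r sin θ) = (19.422175, 18.755776)
h = r sin θ − e = 18.755776 − 7 = 11.755776
x = r cos θ + √(L² − h²) = 19.422175 + √(13225.0 − 138.1983) = 19.422175 + 114.397560 = 133.819735

133.8197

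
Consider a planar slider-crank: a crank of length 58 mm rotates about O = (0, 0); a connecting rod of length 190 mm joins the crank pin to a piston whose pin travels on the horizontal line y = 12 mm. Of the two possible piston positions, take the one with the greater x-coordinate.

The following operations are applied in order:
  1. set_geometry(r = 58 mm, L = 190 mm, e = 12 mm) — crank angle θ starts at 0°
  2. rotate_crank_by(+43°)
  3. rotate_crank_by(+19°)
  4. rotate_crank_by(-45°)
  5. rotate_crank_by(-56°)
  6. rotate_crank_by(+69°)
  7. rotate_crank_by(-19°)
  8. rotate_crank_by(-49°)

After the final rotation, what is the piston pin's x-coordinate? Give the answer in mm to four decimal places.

229.6174

set_geometry: r = 58 mm, L = 190 mm, e = 12 mm; θ ← 0°
rotate_crank_by(+43°): θ ← 0° +43° = 43°
rotate_crank_by(+19°): θ ← 43° +19° = 62°
rotate_crank_by(-45°): θ ← 62° -45° = 17°
rotate_crank_by(-56°): θ ← 17° -56° = -39°
rotate_crank_by(+69°): θ ← -39° +69° = 30°
rotate_crank_by(-19°): θ ← 30° -19° = 11°
rotate_crank_by(-49°): θ ← 11° -49° = -38°
crank pin P = (r cos θ, r sin θ) = (45.704624, -35.708366)
h = r sin θ − e = -35.708366 − 12 = -47.708366
x = r cos θ + √(L² − h²) = 45.704624 + √(36100.0 − 2276.0881) = 45.704624 + 183.912783 = 229.617407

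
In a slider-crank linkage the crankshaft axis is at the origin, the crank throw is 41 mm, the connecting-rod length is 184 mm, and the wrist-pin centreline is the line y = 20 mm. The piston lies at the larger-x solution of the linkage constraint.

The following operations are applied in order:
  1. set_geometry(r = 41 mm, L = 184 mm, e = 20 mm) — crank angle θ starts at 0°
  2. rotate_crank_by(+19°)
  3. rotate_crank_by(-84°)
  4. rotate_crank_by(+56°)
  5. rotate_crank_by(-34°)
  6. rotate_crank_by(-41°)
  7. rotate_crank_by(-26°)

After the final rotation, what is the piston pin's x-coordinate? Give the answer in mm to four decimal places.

160.4207

set_geometry: r = 41 mm, L = 184 mm, e = 20 mm; θ ← 0°
rotate_crank_by(+19°): θ ← 0° +19° = 19°
rotate_crank_by(-84°): θ ← 19° -84° = -65°
rotate_crank_by(+56°): θ ← -65° +56° = -9°
rotate_crank_by(-34°): θ ← -9° -34° = -43°
rotate_crank_by(-41°): θ ← -43° -41° = -84°
rotate_crank_by(-26°): θ ← -84° -26° = -110°
crank pin P = (r cos θ, r sin θ) = (-14.022826, -38.527397)
h = r sin θ − e = -38.527397 − 20 = -58.527397
x = r cos θ + √(L² − h²) = -14.022826 + √(33856.0 − 3425.4563) = -14.022826 + 174.443526 = 160.420700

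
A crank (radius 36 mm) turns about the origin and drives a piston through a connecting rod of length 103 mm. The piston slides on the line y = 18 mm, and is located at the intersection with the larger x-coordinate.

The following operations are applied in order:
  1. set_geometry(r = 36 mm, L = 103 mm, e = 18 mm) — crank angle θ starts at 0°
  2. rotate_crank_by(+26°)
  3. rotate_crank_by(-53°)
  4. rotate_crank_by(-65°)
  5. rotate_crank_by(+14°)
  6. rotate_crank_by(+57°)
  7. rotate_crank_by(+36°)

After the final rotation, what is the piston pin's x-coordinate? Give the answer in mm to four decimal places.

137.4067

set_geometry: r = 36 mm, L = 103 mm, e = 18 mm; θ ← 0°
rotate_crank_by(+26°): θ ← 0° +26° = 26°
rotate_crank_by(-53°): θ ← 26° -53° = -27°
rotate_crank_by(-65°): θ ← -27° -65° = -92°
rotate_crank_by(+14°): θ ← -92° +14° = -78°
rotate_crank_by(+57°): θ ← -78° +57° = -21°
rotate_crank_by(+36°): θ ← -21° +36° = 15°
crank pin P = (r cos θ, r sin θ) = (34.773330, 9.317486)
h = r sin θ − e = 9.317486 − 18 = -8.682514
x = r cos θ + √(L² − h²) = 34.773330 + √(10609.0 − 75.3861) = 34.773330 + 102.633396 = 137.406726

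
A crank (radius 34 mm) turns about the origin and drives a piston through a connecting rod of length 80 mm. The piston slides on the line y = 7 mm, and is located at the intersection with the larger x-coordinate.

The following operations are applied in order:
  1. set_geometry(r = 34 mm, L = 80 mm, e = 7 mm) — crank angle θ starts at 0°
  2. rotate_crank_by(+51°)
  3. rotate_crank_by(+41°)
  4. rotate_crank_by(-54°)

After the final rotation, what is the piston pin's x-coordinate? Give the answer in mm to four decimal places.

105.5698

set_geometry: r = 34 mm, L = 80 mm, e = 7 mm; θ ← 0°
rotate_crank_by(+51°): θ ← 0° +51° = 51°
rotate_crank_by(+41°): θ ← 51° +41° = 92°
rotate_crank_by(-54°): θ ← 92° -54° = 38°
crank pin P = (r cos θ, r sin θ) = (26.792366, 20.932490)
h = r sin θ − e = 20.932490 − 7 = 13.932490
x = r cos θ + √(L² − h²) = 26.792366 + √(6400.0 − 194.1143) = 26.792366 + 78.777444 = 105.569810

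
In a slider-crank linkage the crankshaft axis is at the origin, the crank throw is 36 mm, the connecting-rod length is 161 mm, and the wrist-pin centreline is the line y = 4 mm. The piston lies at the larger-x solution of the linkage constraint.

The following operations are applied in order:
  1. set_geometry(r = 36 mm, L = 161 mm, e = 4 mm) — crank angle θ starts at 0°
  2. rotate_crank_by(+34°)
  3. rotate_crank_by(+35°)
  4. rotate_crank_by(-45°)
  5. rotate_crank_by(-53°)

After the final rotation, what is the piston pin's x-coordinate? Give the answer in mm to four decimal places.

191.0506

set_geometry: r = 36 mm, L = 161 mm, e = 4 mm; θ ← 0°
rotate_crank_by(+34°): θ ← 0° +34° = 34°
rotate_crank_by(+35°): θ ← 34° +35° = 69°
rotate_crank_by(-45°): θ ← 69° -45° = 24°
rotate_crank_by(-53°): θ ← 24° -53° = -29°
crank pin P = (r cos θ, r sin θ) = (31.486309, -17.453146)
h = r sin θ − e = -17.453146 − 4 = -21.453146
x = r cos θ + √(L² − h²) = 31.486309 + √(25921.0 − 460.2375) = 31.486309 + 159.564290 = 191.050599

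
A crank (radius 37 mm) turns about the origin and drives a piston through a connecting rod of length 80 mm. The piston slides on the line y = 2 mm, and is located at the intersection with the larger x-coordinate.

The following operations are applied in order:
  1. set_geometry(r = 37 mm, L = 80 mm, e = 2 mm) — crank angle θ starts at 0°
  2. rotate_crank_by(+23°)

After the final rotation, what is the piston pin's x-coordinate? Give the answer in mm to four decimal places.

set_geometry: r = 37 mm, L = 80 mm, e = 2 mm; θ ← 0°
rotate_crank_by(+23°): θ ← 0° +23° = 23°
crank pin P = (r cos θ, r sin θ) = (34.058680, 14.457052)
h = r sin θ − e = 14.457052 − 2 = 12.457052
x = r cos θ + √(L² − h²) = 34.058680 + √(6400.0 − 155.1781) = 34.058680 + 79.024185 = 113.082865

113.0829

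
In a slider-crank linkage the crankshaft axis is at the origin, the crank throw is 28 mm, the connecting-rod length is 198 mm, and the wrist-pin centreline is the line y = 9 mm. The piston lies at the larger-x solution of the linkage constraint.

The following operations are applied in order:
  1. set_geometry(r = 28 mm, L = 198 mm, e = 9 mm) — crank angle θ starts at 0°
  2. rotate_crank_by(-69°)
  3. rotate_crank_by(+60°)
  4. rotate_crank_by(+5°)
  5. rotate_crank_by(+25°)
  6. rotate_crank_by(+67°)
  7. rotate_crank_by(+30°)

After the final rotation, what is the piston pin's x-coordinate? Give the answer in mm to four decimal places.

184.2296

set_geometry: r = 28 mm, L = 198 mm, e = 9 mm; θ ← 0°
rotate_crank_by(-69°): θ ← 0° -69° = -69°
rotate_crank_by(+60°): θ ← -69° +60° = -9°
rotate_crank_by(+5°): θ ← -9° +5° = -4°
rotate_crank_by(+25°): θ ← -4° +25° = 21°
rotate_crank_by(+67°): θ ← 21° +67° = 88°
rotate_crank_by(+30°): θ ← 88° +30° = 118°
crank pin P = (r cos θ, r sin θ) = (-13.145204, 24.722533)
h = r sin θ − e = 24.722533 − 9 = 15.722533
x = r cos θ + √(L² − h²) = -13.145204 + √(39204.0 − 247.1980) = -13.145204 + 197.374775 = 184.229572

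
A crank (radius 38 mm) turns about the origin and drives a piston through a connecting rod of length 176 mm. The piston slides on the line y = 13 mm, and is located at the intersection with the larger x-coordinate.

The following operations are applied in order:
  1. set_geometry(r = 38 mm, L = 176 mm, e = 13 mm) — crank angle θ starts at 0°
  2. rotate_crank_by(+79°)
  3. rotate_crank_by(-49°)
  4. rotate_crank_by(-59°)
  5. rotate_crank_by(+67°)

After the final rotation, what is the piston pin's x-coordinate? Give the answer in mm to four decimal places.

set_geometry: r = 38 mm, L = 176 mm, e = 13 mm; θ ← 0°
rotate_crank_by(+79°): θ ← 0° +79° = 79°
rotate_crank_by(-49°): θ ← 79° -49° = 30°
rotate_crank_by(-59°): θ ← 30° -59° = -29°
rotate_crank_by(+67°): θ ← -29° +67° = 38°
crank pin P = (r cos θ, r sin θ) = (29.944409, 23.395136)
h = r sin θ − e = 23.395136 − 13 = 10.395136
x = r cos θ + √(L² − h²) = 29.944409 + √(30976.0 − 108.0589) = 29.944409 + 175.692746 = 205.637155

205.6372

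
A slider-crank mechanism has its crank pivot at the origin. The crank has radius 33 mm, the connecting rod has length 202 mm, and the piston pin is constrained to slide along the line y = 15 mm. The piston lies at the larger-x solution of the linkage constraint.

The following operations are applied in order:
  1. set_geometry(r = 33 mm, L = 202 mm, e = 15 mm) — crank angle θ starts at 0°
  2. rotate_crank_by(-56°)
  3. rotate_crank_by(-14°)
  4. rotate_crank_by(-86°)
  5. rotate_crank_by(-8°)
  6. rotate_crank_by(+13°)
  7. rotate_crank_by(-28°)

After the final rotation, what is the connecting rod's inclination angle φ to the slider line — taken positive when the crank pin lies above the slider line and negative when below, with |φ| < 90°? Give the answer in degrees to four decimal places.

-4.4224

set_geometry: r = 33 mm, L = 202 mm, e = 15 mm; θ ← 0°
rotate_crank_by(-56°): θ ← 0° -56° = -56°
rotate_crank_by(-14°): θ ← -56° -14° = -70°
rotate_crank_by(-86°): θ ← -70° -86° = -156°
rotate_crank_by(-8°): θ ← -156° -8° = -164°
rotate_crank_by(+13°): θ ← -164° +13° = -151°
rotate_crank_by(-28°): θ ← -151° -28° = -179°
crank pin P = (r cos θ, r sin θ) = (-32.994974, -0.575929)
h = r sin θ − e = -0.575929 − 15 = -15.575929
sin φ = h / L = -15.575929 / 202 = -0.07710856
φ = arcsin(-0.07710856) = -4.422385°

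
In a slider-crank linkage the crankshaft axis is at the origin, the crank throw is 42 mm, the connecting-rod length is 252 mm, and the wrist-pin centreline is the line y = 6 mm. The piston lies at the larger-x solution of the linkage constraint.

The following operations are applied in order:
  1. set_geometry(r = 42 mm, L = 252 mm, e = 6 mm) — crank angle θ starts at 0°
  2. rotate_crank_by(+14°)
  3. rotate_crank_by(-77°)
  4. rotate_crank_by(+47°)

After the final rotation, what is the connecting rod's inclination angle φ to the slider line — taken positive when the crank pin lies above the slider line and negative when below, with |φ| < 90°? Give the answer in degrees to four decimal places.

set_geometry: r = 42 mm, L = 252 mm, e = 6 mm; θ ← 0°
rotate_crank_by(+14°): θ ← 0° +14° = 14°
rotate_crank_by(-77°): θ ← 14° -77° = -63°
rotate_crank_by(+47°): θ ← -63° +47° = -16°
crank pin P = (r cos θ, r sin θ) = (40.372991, -11.576769)
h = r sin θ − e = -11.576769 − 6 = -17.576769
sin φ = h / L = -17.576769 / 252 = -0.06974908
φ = arcsin(-0.06974908) = -3.999576°

-3.9996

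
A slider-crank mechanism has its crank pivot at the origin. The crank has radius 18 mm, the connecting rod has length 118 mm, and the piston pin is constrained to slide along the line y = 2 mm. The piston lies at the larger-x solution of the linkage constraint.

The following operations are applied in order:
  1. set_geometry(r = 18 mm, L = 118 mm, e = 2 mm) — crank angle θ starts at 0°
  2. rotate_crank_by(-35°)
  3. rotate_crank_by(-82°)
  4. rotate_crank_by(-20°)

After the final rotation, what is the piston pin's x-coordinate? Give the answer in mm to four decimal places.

set_geometry: r = 18 mm, L = 118 mm, e = 2 mm; θ ← 0°
rotate_crank_by(-35°): θ ← 0° -35° = -35°
rotate_crank_by(-82°): θ ← -35° -82° = -117°
rotate_crank_by(-20°): θ ← -117° -20° = -137°
crank pin P = (r cos θ, r sin θ) = (-13.164367, -12.275970)
h = r sin θ − e = -12.275970 − 2 = -14.275970
x = r cos θ + √(L² − h²) = -13.164367 + √(13924.0 − 203.8033) = -13.164367 + 117.133243 = 103.968877

103.9689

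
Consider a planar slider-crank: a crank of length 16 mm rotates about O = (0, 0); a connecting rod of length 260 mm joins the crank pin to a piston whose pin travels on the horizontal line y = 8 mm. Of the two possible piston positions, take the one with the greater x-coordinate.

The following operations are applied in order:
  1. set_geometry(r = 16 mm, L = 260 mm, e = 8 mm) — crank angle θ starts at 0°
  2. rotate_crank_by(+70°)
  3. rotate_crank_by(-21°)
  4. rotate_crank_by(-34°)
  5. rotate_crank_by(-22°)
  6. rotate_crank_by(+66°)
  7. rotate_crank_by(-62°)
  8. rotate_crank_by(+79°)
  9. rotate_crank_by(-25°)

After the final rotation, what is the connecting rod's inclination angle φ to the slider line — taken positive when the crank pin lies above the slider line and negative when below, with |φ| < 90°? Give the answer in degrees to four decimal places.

0.9772

set_geometry: r = 16 mm, L = 260 mm, e = 8 mm; θ ← 0°
rotate_crank_by(+70°): θ ← 0° +70° = 70°
rotate_crank_by(-21°): θ ← 70° -21° = 49°
rotate_crank_by(-34°): θ ← 49° -34° = 15°
rotate_crank_by(-22°): θ ← 15° -22° = -7°
rotate_crank_by(+66°): θ ← -7° +66° = 59°
rotate_crank_by(-62°): θ ← 59° -62° = -3°
rotate_crank_by(+79°): θ ← -3° +79° = 76°
rotate_crank_by(-25°): θ ← 76° -25° = 51°
crank pin P = (r cos θ, r sin θ) = (10.069126, 12.434335)
h = r sin θ − e = 12.434335 − 8 = 4.434335
sin φ = h / L = 4.434335 / 260 = 0.01705514
φ = arcsin(0.01705514) = 0.977235°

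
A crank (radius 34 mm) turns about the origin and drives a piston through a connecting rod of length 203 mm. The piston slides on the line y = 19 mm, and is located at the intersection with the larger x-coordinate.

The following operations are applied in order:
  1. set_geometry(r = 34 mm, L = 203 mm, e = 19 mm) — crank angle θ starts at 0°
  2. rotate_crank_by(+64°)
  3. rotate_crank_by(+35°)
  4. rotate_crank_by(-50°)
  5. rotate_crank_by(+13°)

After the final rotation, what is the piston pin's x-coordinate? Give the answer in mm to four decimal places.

218.6627

set_geometry: r = 34 mm, L = 203 mm, e = 19 mm; θ ← 0°
rotate_crank_by(+64°): θ ← 0° +64° = 64°
rotate_crank_by(+35°): θ ← 64° +35° = 99°
rotate_crank_by(-50°): θ ← 99° -50° = 49°
rotate_crank_by(+13°): θ ← 49° +13° = 62°
crank pin P = (r cos θ, r sin θ) = (15.962033, 30.020218)
h = r sin θ − e = 30.020218 − 19 = 11.020218
x = r cos θ + √(L² − h²) = 15.962033 + √(41209.0 − 121.4452) = 15.962033 + 202.700653 = 218.662686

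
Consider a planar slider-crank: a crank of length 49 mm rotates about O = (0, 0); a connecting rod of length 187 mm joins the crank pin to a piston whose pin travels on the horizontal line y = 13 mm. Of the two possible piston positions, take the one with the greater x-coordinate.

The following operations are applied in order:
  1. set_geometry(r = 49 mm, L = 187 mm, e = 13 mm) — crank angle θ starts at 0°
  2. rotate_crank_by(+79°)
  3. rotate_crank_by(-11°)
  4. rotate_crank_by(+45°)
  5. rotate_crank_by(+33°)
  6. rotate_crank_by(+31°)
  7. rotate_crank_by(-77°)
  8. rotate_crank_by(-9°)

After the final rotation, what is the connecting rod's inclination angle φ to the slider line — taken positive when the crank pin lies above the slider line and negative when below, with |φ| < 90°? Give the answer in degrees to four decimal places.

11.0972

set_geometry: r = 49 mm, L = 187 mm, e = 13 mm; θ ← 0°
rotate_crank_by(+79°): θ ← 0° +79° = 79°
rotate_crank_by(-11°): θ ← 79° -11° = 68°
rotate_crank_by(+45°): θ ← 68° +45° = 113°
rotate_crank_by(+33°): θ ← 113° +33° = 146°
rotate_crank_by(+31°): θ ← 146° +31° = 177°
rotate_crank_by(-77°): θ ← 177° -77° = 100°
rotate_crank_by(-9°): θ ← 100° -9° = 91°
crank pin P = (r cos θ, r sin θ) = (-0.855168, 48.992537)
h = r sin θ − e = 48.992537 − 13 = 35.992537
sin φ = h / L = 35.992537 / 187 = 0.19247346
φ = arcsin(0.19247346) = 11.097168°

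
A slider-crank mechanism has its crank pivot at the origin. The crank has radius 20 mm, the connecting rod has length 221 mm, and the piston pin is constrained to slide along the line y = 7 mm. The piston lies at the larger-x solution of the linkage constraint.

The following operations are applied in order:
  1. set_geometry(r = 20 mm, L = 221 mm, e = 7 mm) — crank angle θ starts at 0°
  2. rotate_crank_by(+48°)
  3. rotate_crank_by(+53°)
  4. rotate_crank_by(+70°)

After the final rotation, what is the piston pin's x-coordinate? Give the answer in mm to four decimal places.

201.2123

set_geometry: r = 20 mm, L = 221 mm, e = 7 mm; θ ← 0°
rotate_crank_by(+48°): θ ← 0° +48° = 48°
rotate_crank_by(+53°): θ ← 48° +53° = 101°
rotate_crank_by(+70°): θ ← 101° +70° = 171°
crank pin P = (r cos θ, r sin θ) = (-19.753767, 3.128689)
h = r sin θ − e = 3.128689 − 7 = -3.871311
x = r cos θ + √(L² − h²) = -19.753767 + √(48841.0 − 14.9870) = -19.753767 + 220.966090 = 201.212323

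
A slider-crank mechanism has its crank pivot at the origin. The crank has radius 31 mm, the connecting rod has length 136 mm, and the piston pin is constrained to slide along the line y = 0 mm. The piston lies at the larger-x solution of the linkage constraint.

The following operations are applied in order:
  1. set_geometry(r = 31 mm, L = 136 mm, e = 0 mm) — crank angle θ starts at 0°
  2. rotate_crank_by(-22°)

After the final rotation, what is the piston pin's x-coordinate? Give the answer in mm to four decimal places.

set_geometry: r = 31 mm, L = 136 mm, e = 0 mm; θ ← 0°
rotate_crank_by(-22°): θ ← 0° -22° = -22°
crank pin P = (r cos θ, r sin θ) = (28.742699, -11.612804)
h = r sin θ − e = -11.612804 − 0 = -11.612804
x = r cos θ + √(L² − h²) = 28.742699 + √(18496.0 − 134.8572) = 28.742699 + 135.503294 = 164.245994

164.2460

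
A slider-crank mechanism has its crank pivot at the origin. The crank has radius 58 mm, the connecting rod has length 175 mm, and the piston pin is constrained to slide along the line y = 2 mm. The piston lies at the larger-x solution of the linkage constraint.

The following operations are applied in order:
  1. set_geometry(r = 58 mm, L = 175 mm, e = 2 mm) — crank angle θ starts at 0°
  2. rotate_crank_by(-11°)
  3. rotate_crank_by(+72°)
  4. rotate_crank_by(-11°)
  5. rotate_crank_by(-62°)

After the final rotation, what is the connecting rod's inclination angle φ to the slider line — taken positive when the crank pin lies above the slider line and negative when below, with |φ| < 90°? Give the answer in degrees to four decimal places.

set_geometry: r = 58 mm, L = 175 mm, e = 2 mm; θ ← 0°
rotate_crank_by(-11°): θ ← 0° -11° = -11°
rotate_crank_by(+72°): θ ← -11° +72° = 61°
rotate_crank_by(-11°): θ ← 61° -11° = 50°
rotate_crank_by(-62°): θ ← 50° -62° = -12°
crank pin P = (r cos θ, r sin θ) = (56.732561, -12.058878)
h = r sin θ − e = -12.058878 − 2 = -14.058878
sin φ = h / L = -14.058878 / 175 = -0.08033645
φ = arcsin(-0.08033645) = -4.607905°

-4.6079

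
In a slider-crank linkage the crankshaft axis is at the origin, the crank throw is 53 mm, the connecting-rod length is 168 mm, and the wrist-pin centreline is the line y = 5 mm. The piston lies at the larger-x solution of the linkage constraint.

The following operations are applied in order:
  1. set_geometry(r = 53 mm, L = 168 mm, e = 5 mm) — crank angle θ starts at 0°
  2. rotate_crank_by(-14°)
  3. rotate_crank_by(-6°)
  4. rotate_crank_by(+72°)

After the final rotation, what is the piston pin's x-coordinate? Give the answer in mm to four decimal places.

set_geometry: r = 53 mm, L = 168 mm, e = 5 mm; θ ← 0°
rotate_crank_by(-14°): θ ← 0° -14° = -14°
rotate_crank_by(-6°): θ ← -14° -6° = -20°
rotate_crank_by(+72°): θ ← -20° +72° = 52°
crank pin P = (r cos θ, r sin θ) = (32.630058, 41.764570)
h = r sin θ − e = 41.764570 − 5 = 36.764570
x = r cos θ + √(L² − h²) = 32.630058 + √(28224.0 − 1351.6336) = 32.630058 + 163.927930 = 196.557989

196.5580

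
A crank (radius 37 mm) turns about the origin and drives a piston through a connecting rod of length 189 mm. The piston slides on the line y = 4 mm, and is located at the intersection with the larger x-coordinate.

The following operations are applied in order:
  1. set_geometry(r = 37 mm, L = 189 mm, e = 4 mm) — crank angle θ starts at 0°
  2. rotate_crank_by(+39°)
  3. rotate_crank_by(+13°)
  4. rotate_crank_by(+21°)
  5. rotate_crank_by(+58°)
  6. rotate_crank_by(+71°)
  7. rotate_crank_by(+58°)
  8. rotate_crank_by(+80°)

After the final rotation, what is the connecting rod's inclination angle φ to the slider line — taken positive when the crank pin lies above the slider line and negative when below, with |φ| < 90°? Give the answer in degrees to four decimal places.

set_geometry: r = 37 mm, L = 189 mm, e = 4 mm; θ ← 0°
rotate_crank_by(+39°): θ ← 0° +39° = 39°
rotate_crank_by(+13°): θ ← 39° +13° = 52°
rotate_crank_by(+21°): θ ← 52° +21° = 73°
rotate_crank_by(+58°): θ ← 73° +58° = 131°
rotate_crank_by(+71°): θ ← 131° +71° = 202°
rotate_crank_by(+58°): θ ← 202° +58° = 260°
rotate_crank_by(+80°): θ ← 260° +80° = 340°
crank pin P = (r cos θ, r sin θ) = (34.768627, -12.654745)
h = r sin θ − e = -12.654745 − 4 = -16.654745
sin φ = h / L = -16.654745 / 189 = -0.08812035
φ = arcsin(-0.08812035) = -5.055481°

-5.0555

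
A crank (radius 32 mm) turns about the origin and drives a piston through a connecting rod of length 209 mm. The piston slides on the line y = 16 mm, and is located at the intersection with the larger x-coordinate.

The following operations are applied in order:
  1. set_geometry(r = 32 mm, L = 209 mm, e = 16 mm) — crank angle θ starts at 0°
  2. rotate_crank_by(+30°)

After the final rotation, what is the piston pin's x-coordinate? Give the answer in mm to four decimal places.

set_geometry: r = 32 mm, L = 209 mm, e = 16 mm; θ ← 0°
rotate_crank_by(+30°): θ ← 0° +30° = 30°
crank pin P = (r cos θ, r sin θ) = (27.712813, 16.000000)
h = r sin θ − e = 16.000000 − 16 = -0.000000
x = r cos θ + √(L² − h²) = 27.712813 + √(43681.0 − 0.0000) = 27.712813 + 209.000000 = 236.712813

236.7128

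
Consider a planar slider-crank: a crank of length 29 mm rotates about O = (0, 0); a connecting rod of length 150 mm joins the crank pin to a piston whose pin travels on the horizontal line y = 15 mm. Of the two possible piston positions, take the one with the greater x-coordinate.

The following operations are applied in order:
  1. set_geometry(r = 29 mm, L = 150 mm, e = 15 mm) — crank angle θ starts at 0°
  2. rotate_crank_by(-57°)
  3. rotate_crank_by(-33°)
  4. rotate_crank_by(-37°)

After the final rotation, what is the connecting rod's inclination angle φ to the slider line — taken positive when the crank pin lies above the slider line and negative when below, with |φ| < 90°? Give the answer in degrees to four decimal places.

set_geometry: r = 29 mm, L = 150 mm, e = 15 mm; θ ← 0°
rotate_crank_by(-57°): θ ← 0° -57° = -57°
rotate_crank_by(-33°): θ ← -57° -33° = -90°
rotate_crank_by(-37°): θ ← -90° -37° = -127°
crank pin P = (r cos θ, r sin θ) = (-17.452636, -23.160430)
h = r sin θ − e = -23.160430 − 15 = -38.160430
sin φ = h / L = -38.160430 / 150 = -0.25440287
φ = arcsin(-0.25440287) = -14.738205°

-14.7382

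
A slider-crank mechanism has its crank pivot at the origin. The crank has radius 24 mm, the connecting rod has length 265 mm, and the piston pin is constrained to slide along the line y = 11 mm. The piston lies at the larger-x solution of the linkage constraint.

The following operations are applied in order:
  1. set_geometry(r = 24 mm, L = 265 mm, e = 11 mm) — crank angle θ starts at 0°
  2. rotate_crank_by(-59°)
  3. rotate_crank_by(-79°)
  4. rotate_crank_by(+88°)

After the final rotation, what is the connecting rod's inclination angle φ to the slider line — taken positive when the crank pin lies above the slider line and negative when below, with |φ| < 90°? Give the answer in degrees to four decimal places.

-6.3665

set_geometry: r = 24 mm, L = 265 mm, e = 11 mm; θ ← 0°
rotate_crank_by(-59°): θ ← 0° -59° = -59°
rotate_crank_by(-79°): θ ← -59° -79° = -138°
rotate_crank_by(+88°): θ ← -138° +88° = -50°
crank pin P = (r cos θ, r sin θ) = (15.426903, -18.385067)
h = r sin θ − e = -18.385067 − 11 = -29.385067
sin φ = h / L = -29.385067 / 265 = -0.11088704
φ = arcsin(-0.11088704) = -6.366452°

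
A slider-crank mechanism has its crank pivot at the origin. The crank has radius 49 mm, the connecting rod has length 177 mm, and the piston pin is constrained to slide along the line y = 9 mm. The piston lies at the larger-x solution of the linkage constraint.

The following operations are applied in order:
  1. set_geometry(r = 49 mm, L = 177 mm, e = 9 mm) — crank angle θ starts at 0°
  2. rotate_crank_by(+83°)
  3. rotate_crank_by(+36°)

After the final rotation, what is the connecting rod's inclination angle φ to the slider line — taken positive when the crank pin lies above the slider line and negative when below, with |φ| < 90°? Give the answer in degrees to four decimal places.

set_geometry: r = 49 mm, L = 177 mm, e = 9 mm; θ ← 0°
rotate_crank_by(+83°): θ ← 0° +83° = 83°
rotate_crank_by(+36°): θ ← 83° +36° = 119°
crank pin P = (r cos θ, r sin θ) = (-23.755671, 42.856366)
h = r sin θ − e = 42.856366 − 9 = 33.856366
sin φ = h / L = 33.856366 / 177 = 0.19127890
φ = arcsin(0.19127890) = 11.027429°

11.0274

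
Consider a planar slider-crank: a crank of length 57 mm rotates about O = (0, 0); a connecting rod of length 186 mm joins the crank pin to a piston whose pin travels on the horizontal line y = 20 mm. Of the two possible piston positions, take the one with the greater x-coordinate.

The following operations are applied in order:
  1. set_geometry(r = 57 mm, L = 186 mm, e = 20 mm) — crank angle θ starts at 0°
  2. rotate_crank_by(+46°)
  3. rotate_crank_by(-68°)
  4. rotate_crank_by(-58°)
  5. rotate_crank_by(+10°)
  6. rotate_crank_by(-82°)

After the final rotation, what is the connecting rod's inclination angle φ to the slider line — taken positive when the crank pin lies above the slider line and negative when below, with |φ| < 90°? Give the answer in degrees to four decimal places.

-14.5602

set_geometry: r = 57 mm, L = 186 mm, e = 20 mm; θ ← 0°
rotate_crank_by(+46°): θ ← 0° +46° = 46°
rotate_crank_by(-68°): θ ← 46° -68° = -22°
rotate_crank_by(-58°): θ ← -22° -58° = -80°
rotate_crank_by(+10°): θ ← -80° +10° = -70°
rotate_crank_by(-82°): θ ← -70° -82° = -152°
crank pin P = (r cos θ, r sin θ) = (-50.328013, -26.759879)
h = r sin θ − e = -26.759879 − 20 = -46.759879
sin φ = h / L = -46.759879 / 186 = -0.25139720
φ = arcsin(-0.25139720) = -14.560207°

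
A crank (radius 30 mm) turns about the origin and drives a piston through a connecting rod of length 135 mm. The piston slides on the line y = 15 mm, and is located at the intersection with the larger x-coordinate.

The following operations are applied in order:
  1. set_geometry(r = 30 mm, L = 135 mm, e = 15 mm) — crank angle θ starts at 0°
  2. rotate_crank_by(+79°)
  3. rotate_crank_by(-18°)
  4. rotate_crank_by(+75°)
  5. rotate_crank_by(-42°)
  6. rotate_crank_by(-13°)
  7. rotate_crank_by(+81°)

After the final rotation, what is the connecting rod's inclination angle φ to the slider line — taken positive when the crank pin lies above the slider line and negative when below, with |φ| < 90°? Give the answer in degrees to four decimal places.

set_geometry: r = 30 mm, L = 135 mm, e = 15 mm; θ ← 0°
rotate_crank_by(+79°): θ ← 0° +79° = 79°
rotate_crank_by(-18°): θ ← 79° -18° = 61°
rotate_crank_by(+75°): θ ← 61° +75° = 136°
rotate_crank_by(-42°): θ ← 136° -42° = 94°
rotate_crank_by(-13°): θ ← 94° -13° = 81°
rotate_crank_by(+81°): θ ← 81° +81° = 162°
crank pin P = (r cos θ, r sin θ) = (-28.531695, 9.270510)
h = r sin θ − e = 9.270510 − 15 = -5.729490
sin φ = h / L = -5.729490 / 135 = -0.04244067
φ = arcsin(-0.04244067) = -2.432402°

-2.4324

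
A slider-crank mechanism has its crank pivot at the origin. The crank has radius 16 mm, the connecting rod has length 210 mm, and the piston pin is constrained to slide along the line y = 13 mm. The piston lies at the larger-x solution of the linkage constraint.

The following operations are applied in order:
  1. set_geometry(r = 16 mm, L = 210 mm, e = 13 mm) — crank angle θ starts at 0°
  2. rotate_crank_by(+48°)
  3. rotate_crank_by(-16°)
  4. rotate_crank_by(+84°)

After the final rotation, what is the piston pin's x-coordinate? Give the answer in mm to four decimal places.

202.9815

set_geometry: r = 16 mm, L = 210 mm, e = 13 mm; θ ← 0°
rotate_crank_by(+48°): θ ← 0° +48° = 48°
rotate_crank_by(-16°): θ ← 48° -16° = 32°
rotate_crank_by(+84°): θ ← 32° +84° = 116°
crank pin P = (r cos θ, r sin θ) = (-7.013938, 14.380705)
h = r sin θ − e = 14.380705 − 13 = 1.380705
x = r cos θ + √(L² − h²) = -7.013938 + √(44100.0 − 1.9063) = -7.013938 + 209.995461 = 202.981523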